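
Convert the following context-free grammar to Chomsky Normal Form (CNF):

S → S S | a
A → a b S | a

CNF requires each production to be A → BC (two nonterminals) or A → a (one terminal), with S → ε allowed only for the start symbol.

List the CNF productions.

S → a; TA → a; TB → b; A → a; S → S S; A → TA X0; X0 → TB S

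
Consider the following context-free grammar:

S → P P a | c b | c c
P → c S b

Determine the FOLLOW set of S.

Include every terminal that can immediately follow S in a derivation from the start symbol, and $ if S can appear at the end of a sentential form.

We compute FOLLOW(S) using the standard algorithm.
FOLLOW(S) starts with {$}.
FIRST(P) = {c}
FIRST(S) = {c}
FOLLOW(P) = {a, c}
FOLLOW(S) = {$, b}
Therefore, FOLLOW(S) = {$, b}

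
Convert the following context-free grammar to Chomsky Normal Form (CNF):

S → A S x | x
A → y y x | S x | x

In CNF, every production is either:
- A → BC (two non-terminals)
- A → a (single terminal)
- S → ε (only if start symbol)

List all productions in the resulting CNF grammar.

TX → x; S → x; TY → y; A → x; S → A X0; X0 → S TX; A → TY X1; X1 → TY TX; A → S TX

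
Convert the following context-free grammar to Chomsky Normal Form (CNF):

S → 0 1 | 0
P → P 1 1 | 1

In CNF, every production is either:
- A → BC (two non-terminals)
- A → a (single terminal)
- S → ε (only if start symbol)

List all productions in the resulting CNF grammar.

T0 → 0; T1 → 1; S → 0; P → 1; S → T0 T1; P → P X0; X0 → T1 T1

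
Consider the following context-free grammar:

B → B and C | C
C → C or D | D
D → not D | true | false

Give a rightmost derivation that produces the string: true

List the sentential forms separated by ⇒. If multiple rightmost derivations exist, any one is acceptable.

B ⇒ C ⇒ D ⇒ true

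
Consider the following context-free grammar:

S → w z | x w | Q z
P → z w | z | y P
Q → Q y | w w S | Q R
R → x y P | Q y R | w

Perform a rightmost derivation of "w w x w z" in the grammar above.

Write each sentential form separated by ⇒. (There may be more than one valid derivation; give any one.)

S ⇒ Q z ⇒ w w S z ⇒ w w x w z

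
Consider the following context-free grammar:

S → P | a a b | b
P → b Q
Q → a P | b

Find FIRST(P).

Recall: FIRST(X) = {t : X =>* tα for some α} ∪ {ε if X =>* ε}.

We compute FIRST(P) using the standard algorithm.
FIRST(P) = {b}
FIRST(Q) = {a, b}
FIRST(S) = {a, b}
Therefore, FIRST(P) = {b}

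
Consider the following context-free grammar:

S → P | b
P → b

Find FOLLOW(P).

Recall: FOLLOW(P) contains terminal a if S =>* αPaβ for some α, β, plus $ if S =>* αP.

We compute FOLLOW(P) using the standard algorithm.
FOLLOW(S) starts with {$}.
FIRST(P) = {b}
FIRST(S) = {b}
FOLLOW(P) = {$}
FOLLOW(S) = {$}
Therefore, FOLLOW(P) = {$}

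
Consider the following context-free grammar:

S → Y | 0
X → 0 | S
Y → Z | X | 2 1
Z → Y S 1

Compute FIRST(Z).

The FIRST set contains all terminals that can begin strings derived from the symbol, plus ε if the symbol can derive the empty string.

We compute FIRST(Z) using the standard algorithm.
FIRST(S) = {0, 2}
FIRST(X) = {0, 2}
FIRST(Y) = {0, 2}
FIRST(Z) = {0, 2}
Therefore, FIRST(Z) = {0, 2}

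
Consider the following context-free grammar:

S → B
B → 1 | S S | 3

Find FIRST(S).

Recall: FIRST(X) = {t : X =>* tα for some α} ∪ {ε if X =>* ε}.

We compute FIRST(S) using the standard algorithm.
FIRST(B) = {1, 3}
FIRST(S) = {1, 3}
Therefore, FIRST(S) = {1, 3}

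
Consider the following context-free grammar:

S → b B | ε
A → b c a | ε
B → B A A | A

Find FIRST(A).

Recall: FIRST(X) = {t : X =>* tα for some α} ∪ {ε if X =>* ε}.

We compute FIRST(A) using the standard algorithm.
FIRST(A) = {b, ε}
FIRST(B) = {b, ε}
FIRST(S) = {b, ε}
Therefore, FIRST(A) = {b, ε}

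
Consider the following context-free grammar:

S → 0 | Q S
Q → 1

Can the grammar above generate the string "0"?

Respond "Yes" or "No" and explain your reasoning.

Yes - a valid derivation exists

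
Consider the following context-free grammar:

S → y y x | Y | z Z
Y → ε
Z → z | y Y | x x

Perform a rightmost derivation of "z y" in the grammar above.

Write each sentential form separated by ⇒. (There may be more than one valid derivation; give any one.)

S ⇒ z Z ⇒ z y Y ⇒ z y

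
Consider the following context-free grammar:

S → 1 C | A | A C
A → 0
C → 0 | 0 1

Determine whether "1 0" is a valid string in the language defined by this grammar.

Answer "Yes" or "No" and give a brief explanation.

Yes - a valid derivation exists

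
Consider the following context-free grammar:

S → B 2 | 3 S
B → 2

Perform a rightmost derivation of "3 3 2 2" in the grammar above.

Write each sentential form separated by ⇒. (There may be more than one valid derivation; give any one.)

S ⇒ 3 S ⇒ 3 3 S ⇒ 3 3 B 2 ⇒ 3 3 2 2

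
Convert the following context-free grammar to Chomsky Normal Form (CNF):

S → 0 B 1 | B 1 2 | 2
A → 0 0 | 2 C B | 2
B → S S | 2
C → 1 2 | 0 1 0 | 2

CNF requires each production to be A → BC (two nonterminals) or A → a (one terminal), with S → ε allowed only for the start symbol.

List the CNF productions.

T0 → 0; T1 → 1; T2 → 2; S → 2; A → 2; B → 2; C → 2; S → T0 X0; X0 → B T1; S → B X1; X1 → T1 T2; A → T0 T0; A → T2 X2; X2 → C B; B → S S; C → T1 T2; C → T0 X3; X3 → T1 T0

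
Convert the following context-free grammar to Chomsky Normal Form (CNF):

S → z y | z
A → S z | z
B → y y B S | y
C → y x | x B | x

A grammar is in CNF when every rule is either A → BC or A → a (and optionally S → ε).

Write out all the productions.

TZ → z; TY → y; S → z; A → z; B → y; TX → x; C → x; S → TZ TY; A → S TZ; B → TY X0; X0 → TY X1; X1 → B S; C → TY TX; C → TX B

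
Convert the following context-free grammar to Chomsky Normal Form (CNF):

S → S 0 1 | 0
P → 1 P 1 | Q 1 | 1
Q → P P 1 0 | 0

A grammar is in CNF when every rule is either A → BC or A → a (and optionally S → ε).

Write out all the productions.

T0 → 0; T1 → 1; S → 0; P → 1; Q → 0; S → S X0; X0 → T0 T1; P → T1 X1; X1 → P T1; P → Q T1; Q → P X2; X2 → P X3; X3 → T1 T0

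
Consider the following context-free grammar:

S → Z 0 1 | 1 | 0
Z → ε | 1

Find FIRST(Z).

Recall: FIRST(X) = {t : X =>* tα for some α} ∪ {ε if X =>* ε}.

We compute FIRST(Z) using the standard algorithm.
FIRST(S) = {0, 1}
FIRST(Z) = {1, ε}
Therefore, FIRST(Z) = {1, ε}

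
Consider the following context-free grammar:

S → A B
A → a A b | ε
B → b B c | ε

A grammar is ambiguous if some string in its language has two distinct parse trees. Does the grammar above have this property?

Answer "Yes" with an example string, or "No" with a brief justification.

No - the grammar is unambiguous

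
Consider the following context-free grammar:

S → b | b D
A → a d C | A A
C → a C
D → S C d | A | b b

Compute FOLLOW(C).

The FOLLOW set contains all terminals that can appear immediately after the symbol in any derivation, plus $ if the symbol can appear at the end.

We compute FOLLOW(C) using the standard algorithm.
FOLLOW(S) starts with {$}.
FIRST(A) = {a}
FIRST(C) = {a}
FIRST(D) = {a, b}
FIRST(S) = {b}
FOLLOW(A) = {$, a}
FOLLOW(C) = {$, a, d}
FOLLOW(D) = {$, a}
FOLLOW(S) = {$, a}
Therefore, FOLLOW(C) = {$, a, d}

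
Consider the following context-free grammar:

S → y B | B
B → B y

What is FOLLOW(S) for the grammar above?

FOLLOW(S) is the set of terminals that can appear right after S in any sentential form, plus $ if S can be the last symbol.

We compute FOLLOW(S) using the standard algorithm.
FOLLOW(S) starts with {$}.
FIRST(B) = {}
FIRST(S) = {y}
FOLLOW(B) = {$, y}
FOLLOW(S) = {$}
Therefore, FOLLOW(S) = {$}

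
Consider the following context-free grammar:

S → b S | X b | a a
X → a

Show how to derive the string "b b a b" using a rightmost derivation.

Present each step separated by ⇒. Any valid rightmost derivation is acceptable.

S ⇒ b S ⇒ b b S ⇒ b b X b ⇒ b b a b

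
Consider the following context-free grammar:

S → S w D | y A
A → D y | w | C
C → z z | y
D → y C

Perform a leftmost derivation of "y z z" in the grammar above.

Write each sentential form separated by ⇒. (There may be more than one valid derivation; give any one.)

S ⇒ y A ⇒ y C ⇒ y z z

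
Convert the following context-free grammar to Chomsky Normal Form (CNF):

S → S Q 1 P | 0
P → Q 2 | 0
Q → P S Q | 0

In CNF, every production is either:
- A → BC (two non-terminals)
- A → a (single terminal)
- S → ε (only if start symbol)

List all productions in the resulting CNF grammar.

T1 → 1; S → 0; T2 → 2; P → 0; Q → 0; S → S X0; X0 → Q X1; X1 → T1 P; P → Q T2; Q → P X2; X2 → S Q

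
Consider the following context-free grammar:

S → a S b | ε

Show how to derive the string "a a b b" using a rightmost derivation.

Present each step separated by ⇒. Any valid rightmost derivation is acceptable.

S ⇒ a S b ⇒ a a S b b ⇒ a a b b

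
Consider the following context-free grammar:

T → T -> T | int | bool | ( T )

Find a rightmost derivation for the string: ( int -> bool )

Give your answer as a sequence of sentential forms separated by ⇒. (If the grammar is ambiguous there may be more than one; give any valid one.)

T ⇒ ( T ) ⇒ ( T -> T ) ⇒ ( T -> bool ) ⇒ ( int -> bool )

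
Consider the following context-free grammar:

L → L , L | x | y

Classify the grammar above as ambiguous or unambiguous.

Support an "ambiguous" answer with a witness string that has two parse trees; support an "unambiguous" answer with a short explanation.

Ambiguous - the string 'x , y , x , y , x' has two distinct parse trees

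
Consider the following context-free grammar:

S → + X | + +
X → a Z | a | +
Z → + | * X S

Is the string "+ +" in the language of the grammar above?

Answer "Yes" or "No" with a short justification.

Yes - a valid derivation exists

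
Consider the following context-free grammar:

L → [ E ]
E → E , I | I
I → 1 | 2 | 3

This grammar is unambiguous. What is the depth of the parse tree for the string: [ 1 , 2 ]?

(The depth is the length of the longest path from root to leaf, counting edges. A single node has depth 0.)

4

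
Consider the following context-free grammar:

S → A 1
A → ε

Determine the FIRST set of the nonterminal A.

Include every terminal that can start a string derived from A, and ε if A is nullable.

We compute FIRST(A) using the standard algorithm.
FIRST(A) = {ε}
FIRST(S) = {1}
Therefore, FIRST(A) = {ε}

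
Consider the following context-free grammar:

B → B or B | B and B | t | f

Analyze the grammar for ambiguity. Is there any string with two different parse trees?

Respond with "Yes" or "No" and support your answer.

Yes - the string 't or t or f and t' has two distinct parse trees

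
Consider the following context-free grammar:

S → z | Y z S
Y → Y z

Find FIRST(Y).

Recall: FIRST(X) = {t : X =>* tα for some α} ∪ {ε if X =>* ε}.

We compute FIRST(Y) using the standard algorithm.
FIRST(S) = {z}
FIRST(Y) = {}
Therefore, FIRST(Y) = {}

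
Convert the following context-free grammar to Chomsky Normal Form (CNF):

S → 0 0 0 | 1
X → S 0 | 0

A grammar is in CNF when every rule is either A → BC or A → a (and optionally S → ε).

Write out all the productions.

T0 → 0; S → 1; X → 0; S → T0 X0; X0 → T0 T0; X → S T0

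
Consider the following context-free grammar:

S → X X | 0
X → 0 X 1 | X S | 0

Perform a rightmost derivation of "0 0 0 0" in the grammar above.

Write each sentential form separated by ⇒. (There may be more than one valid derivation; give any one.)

S ⇒ X X ⇒ X X S ⇒ X X X X ⇒ X X X 0 ⇒ X X 0 0 ⇒ X 0 0 0 ⇒ 0 0 0 0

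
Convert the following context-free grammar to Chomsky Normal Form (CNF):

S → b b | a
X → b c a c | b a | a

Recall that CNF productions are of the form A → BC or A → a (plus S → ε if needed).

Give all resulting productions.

TB → b; S → a; TC → c; TA → a; X → a; S → TB TB; X → TB X0; X0 → TC X1; X1 → TA TC; X → TB TA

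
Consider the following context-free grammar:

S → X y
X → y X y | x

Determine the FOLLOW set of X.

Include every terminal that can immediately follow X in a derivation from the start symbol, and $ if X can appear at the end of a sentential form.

We compute FOLLOW(X) using the standard algorithm.
FOLLOW(S) starts with {$}.
FIRST(S) = {x, y}
FIRST(X) = {x, y}
FOLLOW(S) = {$}
FOLLOW(X) = {y}
Therefore, FOLLOW(X) = {y}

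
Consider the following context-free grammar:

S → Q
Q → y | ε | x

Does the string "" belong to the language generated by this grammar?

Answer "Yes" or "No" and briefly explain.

Yes - a valid derivation exists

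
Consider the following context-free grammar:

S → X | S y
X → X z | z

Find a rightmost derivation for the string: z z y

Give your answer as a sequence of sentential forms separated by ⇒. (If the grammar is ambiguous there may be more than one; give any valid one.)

S ⇒ S y ⇒ X y ⇒ X z y ⇒ z z y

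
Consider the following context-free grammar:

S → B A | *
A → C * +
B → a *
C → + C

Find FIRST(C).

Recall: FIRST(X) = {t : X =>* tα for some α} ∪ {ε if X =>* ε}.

We compute FIRST(C) using the standard algorithm.
FIRST(A) = {+}
FIRST(B) = {a}
FIRST(C) = {+}
FIRST(S) = {*, a}
Therefore, FIRST(C) = {+}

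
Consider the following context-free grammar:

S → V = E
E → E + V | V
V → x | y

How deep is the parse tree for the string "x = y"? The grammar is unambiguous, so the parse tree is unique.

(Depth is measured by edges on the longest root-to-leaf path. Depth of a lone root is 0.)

3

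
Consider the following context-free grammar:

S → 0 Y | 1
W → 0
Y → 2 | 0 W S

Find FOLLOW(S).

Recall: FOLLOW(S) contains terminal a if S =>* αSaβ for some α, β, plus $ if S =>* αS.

We compute FOLLOW(S) using the standard algorithm.
FOLLOW(S) starts with {$}.
FIRST(S) = {0, 1}
FIRST(W) = {0}
FIRST(Y) = {0, 2}
FOLLOW(S) = {$}
FOLLOW(W) = {0, 1}
FOLLOW(Y) = {$}
Therefore, FOLLOW(S) = {$}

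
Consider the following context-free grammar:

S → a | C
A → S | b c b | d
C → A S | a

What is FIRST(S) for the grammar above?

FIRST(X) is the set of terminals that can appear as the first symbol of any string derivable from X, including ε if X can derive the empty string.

We compute FIRST(S) using the standard algorithm.
FIRST(A) = {a, b, d}
FIRST(C) = {a, b, d}
FIRST(S) = {a, b, d}
Therefore, FIRST(S) = {a, b, d}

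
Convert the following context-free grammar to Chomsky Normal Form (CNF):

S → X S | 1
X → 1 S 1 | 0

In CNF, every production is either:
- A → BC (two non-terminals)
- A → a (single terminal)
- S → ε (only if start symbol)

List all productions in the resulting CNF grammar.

S → 1; T1 → 1; X → 0; S → X S; X → T1 X0; X0 → S T1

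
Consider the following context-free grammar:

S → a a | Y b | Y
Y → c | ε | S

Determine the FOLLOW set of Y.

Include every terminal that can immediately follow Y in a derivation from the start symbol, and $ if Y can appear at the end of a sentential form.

We compute FOLLOW(Y) using the standard algorithm.
FOLLOW(S) starts with {$}.
FIRST(S) = {a, b, c, ε}
FIRST(Y) = {a, b, c, ε}
FOLLOW(S) = {$, b}
FOLLOW(Y) = {$, b}
Therefore, FOLLOW(Y) = {$, b}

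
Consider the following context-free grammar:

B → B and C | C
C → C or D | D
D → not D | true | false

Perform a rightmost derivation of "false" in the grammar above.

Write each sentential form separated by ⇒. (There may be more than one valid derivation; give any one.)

B ⇒ C ⇒ D ⇒ false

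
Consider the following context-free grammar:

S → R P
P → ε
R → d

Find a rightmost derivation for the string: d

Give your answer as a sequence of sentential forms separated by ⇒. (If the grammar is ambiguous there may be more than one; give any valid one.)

S ⇒ R P ⇒ R ⇒ d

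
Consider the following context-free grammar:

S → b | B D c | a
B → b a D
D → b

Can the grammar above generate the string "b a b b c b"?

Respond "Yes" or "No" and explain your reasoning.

No - no valid derivation exists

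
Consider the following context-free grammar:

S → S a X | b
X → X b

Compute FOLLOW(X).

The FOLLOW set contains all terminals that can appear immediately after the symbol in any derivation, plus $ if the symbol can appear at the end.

We compute FOLLOW(X) using the standard algorithm.
FOLLOW(S) starts with {$}.
FIRST(S) = {b}
FIRST(X) = {}
FOLLOW(S) = {$, a}
FOLLOW(X) = {$, a, b}
Therefore, FOLLOW(X) = {$, a, b}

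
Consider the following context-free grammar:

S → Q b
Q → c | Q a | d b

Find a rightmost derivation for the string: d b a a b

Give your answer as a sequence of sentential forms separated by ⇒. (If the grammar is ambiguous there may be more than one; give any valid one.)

S ⇒ Q b ⇒ Q a b ⇒ Q a a b ⇒ d b a a b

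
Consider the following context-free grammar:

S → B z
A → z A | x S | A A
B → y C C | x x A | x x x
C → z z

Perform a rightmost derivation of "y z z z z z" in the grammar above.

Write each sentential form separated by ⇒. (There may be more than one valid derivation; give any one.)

S ⇒ B z ⇒ y C C z ⇒ y C z z z ⇒ y z z z z z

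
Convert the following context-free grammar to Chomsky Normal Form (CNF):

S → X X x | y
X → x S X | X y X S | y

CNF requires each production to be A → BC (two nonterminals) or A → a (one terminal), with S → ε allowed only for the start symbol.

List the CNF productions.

TX → x; S → y; TY → y; X → y; S → X X0; X0 → X TX; X → TX X1; X1 → S X; X → X X2; X2 → TY X3; X3 → X S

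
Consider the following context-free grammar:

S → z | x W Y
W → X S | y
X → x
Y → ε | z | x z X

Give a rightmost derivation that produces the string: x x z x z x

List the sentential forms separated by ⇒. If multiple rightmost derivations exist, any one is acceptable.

S ⇒ x W Y ⇒ x W x z X ⇒ x W x z x ⇒ x X S x z x ⇒ x X z x z x ⇒ x x z x z x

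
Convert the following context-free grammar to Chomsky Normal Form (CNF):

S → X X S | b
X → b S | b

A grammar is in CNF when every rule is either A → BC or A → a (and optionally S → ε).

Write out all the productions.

S → b; TB → b; X → b; S → X X0; X0 → X S; X → TB S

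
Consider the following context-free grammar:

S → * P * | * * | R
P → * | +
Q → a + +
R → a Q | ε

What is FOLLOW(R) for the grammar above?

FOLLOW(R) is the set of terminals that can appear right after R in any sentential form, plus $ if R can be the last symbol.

We compute FOLLOW(R) using the standard algorithm.
FOLLOW(S) starts with {$}.
FIRST(P) = {*, +}
FIRST(Q) = {a}
FIRST(R) = {a, ε}
FIRST(S) = {*, a, ε}
FOLLOW(P) = {*}
FOLLOW(Q) = {$}
FOLLOW(R) = {$}
FOLLOW(S) = {$}
Therefore, FOLLOW(R) = {$}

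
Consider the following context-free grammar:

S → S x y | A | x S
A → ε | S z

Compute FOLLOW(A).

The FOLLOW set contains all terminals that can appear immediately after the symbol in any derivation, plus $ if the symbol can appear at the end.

We compute FOLLOW(A) using the standard algorithm.
FOLLOW(S) starts with {$}.
FIRST(A) = {x, z, ε}
FIRST(S) = {x, z, ε}
FOLLOW(A) = {$, x, z}
FOLLOW(S) = {$, x, z}
Therefore, FOLLOW(A) = {$, x, z}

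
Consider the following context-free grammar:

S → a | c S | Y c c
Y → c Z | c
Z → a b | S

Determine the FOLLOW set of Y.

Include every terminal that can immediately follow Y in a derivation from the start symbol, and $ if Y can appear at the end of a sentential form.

We compute FOLLOW(Y) using the standard algorithm.
FOLLOW(S) starts with {$}.
FIRST(S) = {a, c}
FIRST(Y) = {c}
FIRST(Z) = {a, c}
FOLLOW(S) = {$, c}
FOLLOW(Y) = {c}
FOLLOW(Z) = {c}
Therefore, FOLLOW(Y) = {c}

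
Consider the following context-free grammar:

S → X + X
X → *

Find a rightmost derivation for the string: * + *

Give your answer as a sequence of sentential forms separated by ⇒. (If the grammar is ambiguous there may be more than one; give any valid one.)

S ⇒ X + X ⇒ X + * ⇒ * + *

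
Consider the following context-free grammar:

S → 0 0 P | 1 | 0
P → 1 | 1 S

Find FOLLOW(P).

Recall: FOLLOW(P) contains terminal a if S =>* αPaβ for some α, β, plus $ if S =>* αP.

We compute FOLLOW(P) using the standard algorithm.
FOLLOW(S) starts with {$}.
FIRST(P) = {1}
FIRST(S) = {0, 1}
FOLLOW(P) = {$}
FOLLOW(S) = {$}
Therefore, FOLLOW(P) = {$}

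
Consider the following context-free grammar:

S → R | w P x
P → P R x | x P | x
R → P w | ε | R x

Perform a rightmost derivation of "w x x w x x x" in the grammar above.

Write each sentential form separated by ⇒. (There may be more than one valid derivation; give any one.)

S ⇒ w P x ⇒ w P R x x ⇒ w P R x x x ⇒ w P P w x x x ⇒ w P x w x x x ⇒ w x x w x x x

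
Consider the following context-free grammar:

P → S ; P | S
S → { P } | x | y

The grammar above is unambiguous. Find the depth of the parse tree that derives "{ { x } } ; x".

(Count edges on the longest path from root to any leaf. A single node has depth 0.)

6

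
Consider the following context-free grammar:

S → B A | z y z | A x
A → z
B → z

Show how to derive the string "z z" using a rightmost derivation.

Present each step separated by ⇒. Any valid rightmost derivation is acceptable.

S ⇒ B A ⇒ B z ⇒ z z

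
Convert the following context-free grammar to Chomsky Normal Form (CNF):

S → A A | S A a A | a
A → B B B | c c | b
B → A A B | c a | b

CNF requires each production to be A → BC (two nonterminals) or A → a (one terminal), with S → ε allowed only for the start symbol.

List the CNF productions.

TA → a; S → a; TC → c; A → b; B → b; S → A A; S → S X0; X0 → A X1; X1 → TA A; A → B X2; X2 → B B; A → TC TC; B → A X3; X3 → A B; B → TC TA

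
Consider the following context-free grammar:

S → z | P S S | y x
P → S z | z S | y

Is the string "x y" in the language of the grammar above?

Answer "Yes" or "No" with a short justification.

No - no valid derivation exists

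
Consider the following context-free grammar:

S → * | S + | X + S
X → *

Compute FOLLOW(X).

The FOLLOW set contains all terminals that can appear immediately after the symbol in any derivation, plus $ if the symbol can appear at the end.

We compute FOLLOW(X) using the standard algorithm.
FOLLOW(S) starts with {$}.
FIRST(S) = {*}
FIRST(X) = {*}
FOLLOW(S) = {$, +}
FOLLOW(X) = {+}
Therefore, FOLLOW(X) = {+}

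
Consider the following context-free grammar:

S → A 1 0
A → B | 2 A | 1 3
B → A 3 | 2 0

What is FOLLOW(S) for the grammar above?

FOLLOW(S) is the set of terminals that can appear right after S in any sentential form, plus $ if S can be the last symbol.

We compute FOLLOW(S) using the standard algorithm.
FOLLOW(S) starts with {$}.
FIRST(A) = {1, 2}
FIRST(B) = {1, 2}
FIRST(S) = {1, 2}
FOLLOW(A) = {1, 3}
FOLLOW(B) = {1, 3}
FOLLOW(S) = {$}
Therefore, FOLLOW(S) = {$}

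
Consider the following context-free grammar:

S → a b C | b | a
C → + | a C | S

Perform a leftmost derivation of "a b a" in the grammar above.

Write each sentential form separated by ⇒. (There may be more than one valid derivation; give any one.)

S ⇒ a b C ⇒ a b S ⇒ a b a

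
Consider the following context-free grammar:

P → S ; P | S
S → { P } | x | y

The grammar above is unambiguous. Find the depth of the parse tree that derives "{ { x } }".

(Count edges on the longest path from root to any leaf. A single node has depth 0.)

6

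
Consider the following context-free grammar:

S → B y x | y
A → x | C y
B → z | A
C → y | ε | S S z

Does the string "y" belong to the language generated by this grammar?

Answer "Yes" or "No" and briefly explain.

Yes - a valid derivation exists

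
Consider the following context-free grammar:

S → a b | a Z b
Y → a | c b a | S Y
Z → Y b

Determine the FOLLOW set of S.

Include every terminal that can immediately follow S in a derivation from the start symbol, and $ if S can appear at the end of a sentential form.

We compute FOLLOW(S) using the standard algorithm.
FOLLOW(S) starts with {$}.
FIRST(S) = {a}
FIRST(Y) = {a, c}
FIRST(Z) = {a, c}
FOLLOW(S) = {$, a, c}
FOLLOW(Y) = {b}
FOLLOW(Z) = {b}
Therefore, FOLLOW(S) = {$, a, c}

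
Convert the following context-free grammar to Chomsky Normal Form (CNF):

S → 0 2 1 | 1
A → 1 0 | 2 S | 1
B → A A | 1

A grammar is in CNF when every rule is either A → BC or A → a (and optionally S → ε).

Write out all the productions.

T0 → 0; T2 → 2; T1 → 1; S → 1; A → 1; B → 1; S → T0 X0; X0 → T2 T1; A → T1 T0; A → T2 S; B → A A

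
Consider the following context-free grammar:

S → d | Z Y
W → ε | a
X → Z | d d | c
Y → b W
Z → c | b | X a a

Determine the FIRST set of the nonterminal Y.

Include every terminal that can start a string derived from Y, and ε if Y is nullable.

We compute FIRST(Y) using the standard algorithm.
FIRST(S) = {b, c, d}
FIRST(W) = {a, ε}
FIRST(X) = {b, c, d}
FIRST(Y) = {b}
FIRST(Z) = {b, c, d}
Therefore, FIRST(Y) = {b}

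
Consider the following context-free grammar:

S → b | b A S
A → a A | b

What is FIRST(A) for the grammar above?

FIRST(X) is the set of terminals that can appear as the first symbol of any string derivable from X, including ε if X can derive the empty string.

We compute FIRST(A) using the standard algorithm.
FIRST(A) = {a, b}
FIRST(S) = {b}
Therefore, FIRST(A) = {a, b}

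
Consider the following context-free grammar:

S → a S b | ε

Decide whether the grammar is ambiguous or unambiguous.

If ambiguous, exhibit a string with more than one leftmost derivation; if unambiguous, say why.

Unambiguous - every string in the language has a unique leftmost derivation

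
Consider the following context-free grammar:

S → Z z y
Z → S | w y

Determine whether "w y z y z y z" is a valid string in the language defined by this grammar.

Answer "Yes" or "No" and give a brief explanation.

No - no valid derivation exists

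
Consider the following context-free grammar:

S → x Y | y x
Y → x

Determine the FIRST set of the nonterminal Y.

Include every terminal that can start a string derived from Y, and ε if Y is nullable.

We compute FIRST(Y) using the standard algorithm.
FIRST(S) = {x, y}
FIRST(Y) = {x}
Therefore, FIRST(Y) = {x}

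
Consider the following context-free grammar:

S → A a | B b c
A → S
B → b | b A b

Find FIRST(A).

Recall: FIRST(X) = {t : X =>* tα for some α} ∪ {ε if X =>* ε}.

We compute FIRST(A) using the standard algorithm.
FIRST(A) = {b}
FIRST(B) = {b}
FIRST(S) = {b}
Therefore, FIRST(A) = {b}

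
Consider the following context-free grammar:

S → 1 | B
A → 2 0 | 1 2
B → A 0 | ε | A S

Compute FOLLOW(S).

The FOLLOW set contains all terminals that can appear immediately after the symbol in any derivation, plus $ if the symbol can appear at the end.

We compute FOLLOW(S) using the standard algorithm.
FOLLOW(S) starts with {$}.
FIRST(A) = {1, 2}
FIRST(B) = {1, 2, ε}
FIRST(S) = {1, 2, ε}
FOLLOW(A) = {$, 0, 1, 2}
FOLLOW(B) = {$}
FOLLOW(S) = {$}
Therefore, FOLLOW(S) = {$}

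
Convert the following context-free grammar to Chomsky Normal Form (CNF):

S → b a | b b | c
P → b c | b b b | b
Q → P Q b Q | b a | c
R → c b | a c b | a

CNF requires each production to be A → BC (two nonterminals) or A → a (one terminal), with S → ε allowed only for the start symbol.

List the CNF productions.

TB → b; TA → a; S → c; TC → c; P → b; Q → c; R → a; S → TB TA; S → TB TB; P → TB TC; P → TB X0; X0 → TB TB; Q → P X1; X1 → Q X2; X2 → TB Q; Q → TB TA; R → TC TB; R → TA X3; X3 → TC TB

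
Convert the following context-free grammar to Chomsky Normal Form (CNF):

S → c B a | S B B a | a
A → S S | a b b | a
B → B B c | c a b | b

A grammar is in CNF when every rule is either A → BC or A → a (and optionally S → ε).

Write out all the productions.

TC → c; TA → a; S → a; TB → b; A → a; B → b; S → TC X0; X0 → B TA; S → S X1; X1 → B X2; X2 → B TA; A → S S; A → TA X3; X3 → TB TB; B → B X4; X4 → B TC; B → TC X5; X5 → TA TB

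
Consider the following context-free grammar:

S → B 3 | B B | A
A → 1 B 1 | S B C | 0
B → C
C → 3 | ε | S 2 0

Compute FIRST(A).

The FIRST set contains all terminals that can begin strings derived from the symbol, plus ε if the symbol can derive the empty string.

We compute FIRST(A) using the standard algorithm.
FIRST(A) = {0, 1, 2, 3, ε}
FIRST(B) = {0, 1, 2, 3, ε}
FIRST(C) = {0, 1, 2, 3, ε}
FIRST(S) = {0, 1, 2, 3, ε}
Therefore, FIRST(A) = {0, 1, 2, 3, ε}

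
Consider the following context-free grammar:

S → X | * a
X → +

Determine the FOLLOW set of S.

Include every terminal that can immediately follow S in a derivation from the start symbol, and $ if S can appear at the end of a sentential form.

We compute FOLLOW(S) using the standard algorithm.
FOLLOW(S) starts with {$}.
FIRST(S) = {*, +}
FIRST(X) = {+}
FOLLOW(S) = {$}
FOLLOW(X) = {$}
Therefore, FOLLOW(S) = {$}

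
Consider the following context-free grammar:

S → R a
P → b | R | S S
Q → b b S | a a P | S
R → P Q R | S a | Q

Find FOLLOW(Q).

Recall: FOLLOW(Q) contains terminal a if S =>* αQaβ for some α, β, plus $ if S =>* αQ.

We compute FOLLOW(Q) using the standard algorithm.
FOLLOW(S) starts with {$}.
FIRST(P) = {a, b}
FIRST(Q) = {a, b}
FIRST(R) = {a, b}
FIRST(S) = {a, b}
FOLLOW(P) = {a, b}
FOLLOW(Q) = {a, b}
FOLLOW(R) = {a, b}
FOLLOW(S) = {$, a, b}
Therefore, FOLLOW(Q) = {a, b}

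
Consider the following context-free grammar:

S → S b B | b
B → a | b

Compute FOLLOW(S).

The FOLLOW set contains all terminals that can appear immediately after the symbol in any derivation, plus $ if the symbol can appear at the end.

We compute FOLLOW(S) using the standard algorithm.
FOLLOW(S) starts with {$}.
FIRST(B) = {a, b}
FIRST(S) = {b}
FOLLOW(B) = {$, b}
FOLLOW(S) = {$, b}
Therefore, FOLLOW(S) = {$, b}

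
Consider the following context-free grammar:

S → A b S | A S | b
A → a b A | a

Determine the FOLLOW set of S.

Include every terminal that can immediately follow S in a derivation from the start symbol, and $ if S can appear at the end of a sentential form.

We compute FOLLOW(S) using the standard algorithm.
FOLLOW(S) starts with {$}.
FIRST(A) = {a}
FIRST(S) = {a, b}
FOLLOW(A) = {a, b}
FOLLOW(S) = {$}
Therefore, FOLLOW(S) = {$}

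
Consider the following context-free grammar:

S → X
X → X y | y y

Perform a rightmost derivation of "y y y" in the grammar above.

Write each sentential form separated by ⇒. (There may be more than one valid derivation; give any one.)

S ⇒ X ⇒ X y ⇒ y y y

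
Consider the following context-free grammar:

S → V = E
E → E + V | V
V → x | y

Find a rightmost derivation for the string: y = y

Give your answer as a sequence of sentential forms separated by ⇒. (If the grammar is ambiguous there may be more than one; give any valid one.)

S ⇒ V = E ⇒ V = V ⇒ V = y ⇒ y = y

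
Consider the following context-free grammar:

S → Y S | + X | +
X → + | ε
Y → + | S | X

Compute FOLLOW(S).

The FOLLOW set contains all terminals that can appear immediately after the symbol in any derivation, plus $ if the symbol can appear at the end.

We compute FOLLOW(S) using the standard algorithm.
FOLLOW(S) starts with {$}.
FIRST(S) = {+}
FIRST(X) = {+, ε}
FIRST(Y) = {+, ε}
FOLLOW(S) = {$, +}
FOLLOW(X) = {$, +}
FOLLOW(Y) = {+}
Therefore, FOLLOW(S) = {$, +}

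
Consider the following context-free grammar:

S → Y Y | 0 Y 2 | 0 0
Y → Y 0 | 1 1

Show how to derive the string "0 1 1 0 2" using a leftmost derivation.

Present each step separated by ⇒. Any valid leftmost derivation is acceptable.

S ⇒ 0 Y 2 ⇒ 0 Y 0 2 ⇒ 0 1 1 0 2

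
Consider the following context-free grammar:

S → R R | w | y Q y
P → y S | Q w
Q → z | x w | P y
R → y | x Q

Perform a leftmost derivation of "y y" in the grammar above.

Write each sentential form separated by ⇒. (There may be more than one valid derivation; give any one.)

S ⇒ R R ⇒ y R ⇒ y y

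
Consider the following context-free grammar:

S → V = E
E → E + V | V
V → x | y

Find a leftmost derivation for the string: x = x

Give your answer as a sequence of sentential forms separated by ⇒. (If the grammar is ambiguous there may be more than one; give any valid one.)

S ⇒ V = E ⇒ x = E ⇒ x = V ⇒ x = x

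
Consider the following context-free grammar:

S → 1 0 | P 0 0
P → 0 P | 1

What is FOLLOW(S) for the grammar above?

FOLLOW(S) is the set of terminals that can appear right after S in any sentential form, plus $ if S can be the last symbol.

We compute FOLLOW(S) using the standard algorithm.
FOLLOW(S) starts with {$}.
FIRST(P) = {0, 1}
FIRST(S) = {0, 1}
FOLLOW(P) = {0}
FOLLOW(S) = {$}
Therefore, FOLLOW(S) = {$}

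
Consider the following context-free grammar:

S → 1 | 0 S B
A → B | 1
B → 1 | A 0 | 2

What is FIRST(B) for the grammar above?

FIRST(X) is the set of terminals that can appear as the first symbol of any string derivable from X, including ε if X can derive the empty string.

We compute FIRST(B) using the standard algorithm.
FIRST(A) = {1, 2}
FIRST(B) = {1, 2}
FIRST(S) = {0, 1}
Therefore, FIRST(B) = {1, 2}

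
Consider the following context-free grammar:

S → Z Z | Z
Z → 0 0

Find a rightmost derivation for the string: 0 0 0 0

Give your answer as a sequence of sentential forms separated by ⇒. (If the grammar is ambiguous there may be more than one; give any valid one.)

S ⇒ Z Z ⇒ Z 0 0 ⇒ 0 0 0 0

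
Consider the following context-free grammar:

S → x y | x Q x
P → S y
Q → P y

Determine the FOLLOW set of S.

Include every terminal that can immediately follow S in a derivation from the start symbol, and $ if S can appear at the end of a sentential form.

We compute FOLLOW(S) using the standard algorithm.
FOLLOW(S) starts with {$}.
FIRST(P) = {x}
FIRST(Q) = {x}
FIRST(S) = {x}
FOLLOW(P) = {y}
FOLLOW(Q) = {x}
FOLLOW(S) = {$, y}
Therefore, FOLLOW(S) = {$, y}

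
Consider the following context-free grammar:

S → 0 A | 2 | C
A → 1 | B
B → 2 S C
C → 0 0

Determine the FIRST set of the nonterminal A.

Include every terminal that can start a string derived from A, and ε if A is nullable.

We compute FIRST(A) using the standard algorithm.
FIRST(A) = {1, 2}
FIRST(B) = {2}
FIRST(C) = {0}
FIRST(S) = {0, 2}
Therefore, FIRST(A) = {1, 2}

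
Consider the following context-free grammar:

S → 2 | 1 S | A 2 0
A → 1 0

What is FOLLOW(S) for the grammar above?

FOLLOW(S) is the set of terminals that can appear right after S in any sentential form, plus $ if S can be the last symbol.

We compute FOLLOW(S) using the standard algorithm.
FOLLOW(S) starts with {$}.
FIRST(A) = {1}
FIRST(S) = {1, 2}
FOLLOW(A) = {2}
FOLLOW(S) = {$}
Therefore, FOLLOW(S) = {$}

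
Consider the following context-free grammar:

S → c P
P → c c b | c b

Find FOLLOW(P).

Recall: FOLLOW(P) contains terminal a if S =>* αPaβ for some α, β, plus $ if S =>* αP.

We compute FOLLOW(P) using the standard algorithm.
FOLLOW(S) starts with {$}.
FIRST(P) = {c}
FIRST(S) = {c}
FOLLOW(P) = {$}
FOLLOW(S) = {$}
Therefore, FOLLOW(P) = {$}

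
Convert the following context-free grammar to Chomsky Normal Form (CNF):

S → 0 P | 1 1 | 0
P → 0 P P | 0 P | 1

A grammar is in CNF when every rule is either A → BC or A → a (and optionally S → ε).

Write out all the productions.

T0 → 0; T1 → 1; S → 0; P → 1; S → T0 P; S → T1 T1; P → T0 X0; X0 → P P; P → T0 P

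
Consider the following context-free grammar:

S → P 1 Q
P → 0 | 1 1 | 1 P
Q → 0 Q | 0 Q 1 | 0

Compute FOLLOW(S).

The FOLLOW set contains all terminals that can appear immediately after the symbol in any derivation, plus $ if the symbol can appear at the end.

We compute FOLLOW(S) using the standard algorithm.
FOLLOW(S) starts with {$}.
FIRST(P) = {0, 1}
FIRST(Q) = {0}
FIRST(S) = {0, 1}
FOLLOW(P) = {1}
FOLLOW(Q) = {$, 1}
FOLLOW(S) = {$}
Therefore, FOLLOW(S) = {$}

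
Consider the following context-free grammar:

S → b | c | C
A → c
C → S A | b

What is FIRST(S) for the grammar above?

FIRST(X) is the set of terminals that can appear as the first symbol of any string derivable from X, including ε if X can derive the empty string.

We compute FIRST(S) using the standard algorithm.
FIRST(A) = {c}
FIRST(C) = {b, c}
FIRST(S) = {b, c}
Therefore, FIRST(S) = {b, c}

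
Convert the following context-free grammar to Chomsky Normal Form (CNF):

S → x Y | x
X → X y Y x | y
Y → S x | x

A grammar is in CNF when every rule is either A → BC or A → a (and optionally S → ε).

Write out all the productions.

TX → x; S → x; TY → y; X → y; Y → x; S → TX Y; X → X X0; X0 → TY X1; X1 → Y TX; Y → S TX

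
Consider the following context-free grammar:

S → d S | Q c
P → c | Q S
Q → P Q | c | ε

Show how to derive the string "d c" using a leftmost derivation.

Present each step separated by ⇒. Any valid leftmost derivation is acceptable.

S ⇒ d S ⇒ d Q c ⇒ d c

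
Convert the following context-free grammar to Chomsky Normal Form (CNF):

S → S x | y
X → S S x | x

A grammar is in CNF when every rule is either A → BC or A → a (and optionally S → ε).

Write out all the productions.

TX → x; S → y; X → x; S → S TX; X → S X0; X0 → S TX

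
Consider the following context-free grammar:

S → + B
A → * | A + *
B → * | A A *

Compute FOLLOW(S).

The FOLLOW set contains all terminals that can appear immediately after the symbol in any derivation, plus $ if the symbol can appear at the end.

We compute FOLLOW(S) using the standard algorithm.
FOLLOW(S) starts with {$}.
FIRST(A) = {*}
FIRST(B) = {*}
FIRST(S) = {+}
FOLLOW(A) = {*, +}
FOLLOW(B) = {$}
FOLLOW(S) = {$}
Therefore, FOLLOW(S) = {$}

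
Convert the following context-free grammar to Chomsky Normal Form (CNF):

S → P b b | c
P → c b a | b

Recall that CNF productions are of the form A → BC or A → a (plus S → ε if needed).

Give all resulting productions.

TB → b; S → c; TC → c; TA → a; P → b; S → P X0; X0 → TB TB; P → TC X1; X1 → TB TA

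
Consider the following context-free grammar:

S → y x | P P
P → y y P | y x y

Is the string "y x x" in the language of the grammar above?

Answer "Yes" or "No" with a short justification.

No - no valid derivation exists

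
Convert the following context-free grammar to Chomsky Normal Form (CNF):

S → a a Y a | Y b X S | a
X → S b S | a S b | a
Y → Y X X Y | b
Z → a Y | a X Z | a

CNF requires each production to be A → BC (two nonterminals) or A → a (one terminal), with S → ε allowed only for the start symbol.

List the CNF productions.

TA → a; TB → b; S → a; X → a; Y → b; Z → a; S → TA X0; X0 → TA X1; X1 → Y TA; S → Y X2; X2 → TB X3; X3 → X S; X → S X4; X4 → TB S; X → TA X5; X5 → S TB; Y → Y X6; X6 → X X7; X7 → X Y; Z → TA Y; Z → TA X8; X8 → X Z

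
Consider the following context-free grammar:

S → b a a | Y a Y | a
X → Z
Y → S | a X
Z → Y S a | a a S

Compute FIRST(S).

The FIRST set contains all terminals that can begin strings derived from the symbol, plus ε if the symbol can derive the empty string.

We compute FIRST(S) using the standard algorithm.
FIRST(S) = {a, b}
FIRST(X) = {a, b}
FIRST(Y) = {a, b}
FIRST(Z) = {a, b}
Therefore, FIRST(S) = {a, b}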